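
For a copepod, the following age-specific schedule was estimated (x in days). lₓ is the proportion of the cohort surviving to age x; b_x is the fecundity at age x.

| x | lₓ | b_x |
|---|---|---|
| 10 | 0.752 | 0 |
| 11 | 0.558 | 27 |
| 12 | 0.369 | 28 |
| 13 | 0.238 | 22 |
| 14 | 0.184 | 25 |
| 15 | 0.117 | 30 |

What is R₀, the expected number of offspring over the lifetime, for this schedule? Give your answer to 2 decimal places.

38.74

R₀ = Σ lₓ b_x:
  age 10: 0.752 × 0 = 0.0000
  age 11: 0.558 × 27 = 15.0660
  age 12: 0.369 × 28 = 10.3320
  age 13: 0.238 × 22 = 5.2360
  age 14: 0.184 × 25 = 4.6000
  age 15: 0.117 × 30 = 3.5100
R₀ = 0.0000 + 15.0660 + 10.3320 + 5.2360 + 4.6000 + 3.5100 = 38.7440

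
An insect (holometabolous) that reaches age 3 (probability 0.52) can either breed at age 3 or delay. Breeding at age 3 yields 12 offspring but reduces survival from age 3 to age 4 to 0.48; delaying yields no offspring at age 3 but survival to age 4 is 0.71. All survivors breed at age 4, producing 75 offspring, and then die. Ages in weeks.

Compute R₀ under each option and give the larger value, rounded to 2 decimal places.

breed at age 3: R₀ = 0.52 × (12 + 0.48 × 75) = 0.52 × 48.0000 = 24.9600
delay to age 4: R₀ = 0.52 × (0.71 × 75) = 0.52 × 53.2500 = 27.6900
Higher: delay to age 4 (27.6900).

27.69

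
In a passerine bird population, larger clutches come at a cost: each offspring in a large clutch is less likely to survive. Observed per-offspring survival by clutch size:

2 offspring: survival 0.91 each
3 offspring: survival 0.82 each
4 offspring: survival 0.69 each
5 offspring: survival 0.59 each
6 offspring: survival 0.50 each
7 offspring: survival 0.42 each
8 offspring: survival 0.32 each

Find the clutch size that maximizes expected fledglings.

Expected fledglings = c × s(c):
  c=2: 2 × 0.91 = 1.820
  c=3: 3 × 0.82 = 2.460
  c=4: 4 × 0.69 = 2.760
  c=5: 5 × 0.59 = 2.950
  c=6: 6 × 0.50 = 3.000
  c=7: 7 × 0.42 = 2.940
  c=8: 8 × 0.32 = 2.560
Maximum at c = 6 (3.000 fledglings).

6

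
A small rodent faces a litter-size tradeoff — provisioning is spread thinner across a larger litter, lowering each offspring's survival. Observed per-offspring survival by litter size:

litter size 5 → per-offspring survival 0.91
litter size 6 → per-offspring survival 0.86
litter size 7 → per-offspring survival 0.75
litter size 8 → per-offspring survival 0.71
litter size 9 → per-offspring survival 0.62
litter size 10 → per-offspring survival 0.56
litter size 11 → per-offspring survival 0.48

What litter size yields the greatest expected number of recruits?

8

Expected recruits = c × s(c):
  c=5: 5 × 0.91 = 4.550
  c=6: 6 × 0.86 = 5.160
  c=7: 7 × 0.75 = 5.250
  c=8: 8 × 0.71 = 5.680
  c=9: 9 × 0.62 = 5.580
  c=10: 10 × 0.56 = 5.600
  c=11: 11 × 0.48 = 5.280
Maximum at c = 8 (5.680 recruits).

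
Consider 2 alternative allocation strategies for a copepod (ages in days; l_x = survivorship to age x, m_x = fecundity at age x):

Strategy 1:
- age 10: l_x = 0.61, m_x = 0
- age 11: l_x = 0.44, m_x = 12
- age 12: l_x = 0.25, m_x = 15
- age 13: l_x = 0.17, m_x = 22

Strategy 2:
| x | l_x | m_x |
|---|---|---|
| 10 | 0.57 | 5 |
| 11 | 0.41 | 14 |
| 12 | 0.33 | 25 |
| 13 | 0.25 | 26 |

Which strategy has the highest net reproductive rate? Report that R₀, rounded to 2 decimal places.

23.34

Strategy 1: R₀ = 0.61×0 + 0.44×12 + 0.25×15 + 0.17×22 = 12.7700
Strategy 2: R₀ = 0.57×5 + 0.41×14 + 0.33×25 + 0.25×26 = 23.3400
Highest R₀: strategy 2 with 23.3400.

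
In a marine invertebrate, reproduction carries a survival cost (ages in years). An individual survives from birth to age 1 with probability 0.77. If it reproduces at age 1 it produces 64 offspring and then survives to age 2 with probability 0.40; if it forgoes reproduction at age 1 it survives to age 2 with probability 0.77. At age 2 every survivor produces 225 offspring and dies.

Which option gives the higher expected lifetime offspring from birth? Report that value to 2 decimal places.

133.40

breed at age 1: R₀ = 0.77 × (64 + 0.40 × 225) = 0.77 × 154.0000 = 118.5800
delay to age 2: R₀ = 0.77 × (0.77 × 225) = 0.77 × 173.2500 = 133.4025
Higher: delay to age 2 (133.4025).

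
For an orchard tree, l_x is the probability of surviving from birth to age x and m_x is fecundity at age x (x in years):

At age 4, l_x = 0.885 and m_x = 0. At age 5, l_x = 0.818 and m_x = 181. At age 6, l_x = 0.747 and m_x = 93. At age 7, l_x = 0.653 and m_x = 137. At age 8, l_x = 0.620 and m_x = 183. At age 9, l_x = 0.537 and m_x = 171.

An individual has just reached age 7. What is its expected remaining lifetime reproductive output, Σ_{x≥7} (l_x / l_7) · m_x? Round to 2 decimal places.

451.38

l_7 = 0.653. Conditional survival from age 7 to x is l_x / l_7.
  x=7: (0.653/0.653) × 137 = 137.0000
  x=8: (0.620/0.653) × 183 = 173.7519
  x=9: (0.537/0.653) × 171 = 140.6233
Sum = 137.0000 + 173.7519 + 140.6233 = 451.3752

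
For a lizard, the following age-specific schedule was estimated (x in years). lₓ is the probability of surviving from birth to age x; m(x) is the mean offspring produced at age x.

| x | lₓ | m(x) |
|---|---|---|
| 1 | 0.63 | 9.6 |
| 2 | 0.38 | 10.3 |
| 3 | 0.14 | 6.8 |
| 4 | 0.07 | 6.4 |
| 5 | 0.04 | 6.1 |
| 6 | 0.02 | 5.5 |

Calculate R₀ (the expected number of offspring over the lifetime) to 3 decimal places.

R₀ = Σ lₓ m(x):
  age 1: 0.63 × 9.6 = 6.0480
  age 2: 0.38 × 10.3 = 3.9140
  age 3: 0.14 × 6.8 = 0.9520
  age 4: 0.07 × 6.4 = 0.4480
  age 5: 0.04 × 6.1 = 0.2440
  age 6: 0.02 × 5.5 = 0.1100
R₀ = 6.0480 + 3.9140 + 0.9520 + 0.4480 + 0.2440 + 0.1100 = 11.7160

11.716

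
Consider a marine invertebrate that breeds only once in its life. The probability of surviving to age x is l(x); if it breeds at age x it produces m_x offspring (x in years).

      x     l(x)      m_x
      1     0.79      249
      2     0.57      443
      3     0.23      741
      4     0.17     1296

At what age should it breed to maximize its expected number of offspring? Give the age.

Expected offspring if breeding at age x = l(x) × m_x:
  age 1: 0.79 × 249 = 196.710
  age 2: 0.57 × 443 = 252.510
  age 3: 0.23 × 741 = 170.430
  age 4: 0.17 × 1296 = 220.320
Maximum at age 2 (252.510).

2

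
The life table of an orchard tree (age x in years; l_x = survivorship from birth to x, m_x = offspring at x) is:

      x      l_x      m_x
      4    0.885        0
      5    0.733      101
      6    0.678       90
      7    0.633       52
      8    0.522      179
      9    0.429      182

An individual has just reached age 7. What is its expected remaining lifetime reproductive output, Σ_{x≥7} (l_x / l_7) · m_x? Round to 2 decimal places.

322.96

l_7 = 0.633. Conditional survival from age 7 to x is l_x / l_7.
  x=7: (0.633/0.633) × 52 = 52.0000
  x=8: (0.522/0.633) × 179 = 147.6114
  x=9: (0.429/0.633) × 182 = 123.3460
Sum = 52.0000 + 147.6114 + 123.3460 = 322.9573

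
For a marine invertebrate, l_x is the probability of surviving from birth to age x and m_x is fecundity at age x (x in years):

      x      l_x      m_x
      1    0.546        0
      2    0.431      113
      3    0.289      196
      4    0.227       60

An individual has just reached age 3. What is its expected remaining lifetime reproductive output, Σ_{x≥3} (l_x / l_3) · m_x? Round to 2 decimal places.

l_3 = 0.289. Conditional survival from age 3 to x is l_x / l_3.
  x=3: (0.289/0.289) × 196 = 196.0000
  x=4: (0.227/0.289) × 60 = 47.1280
Sum = 196.0000 + 47.1280 = 243.1280

243.13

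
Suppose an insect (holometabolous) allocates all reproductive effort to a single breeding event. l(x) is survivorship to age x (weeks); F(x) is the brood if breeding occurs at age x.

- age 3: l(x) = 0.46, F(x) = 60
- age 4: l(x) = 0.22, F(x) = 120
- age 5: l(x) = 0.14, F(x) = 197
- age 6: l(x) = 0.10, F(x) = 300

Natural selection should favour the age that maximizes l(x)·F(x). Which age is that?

Expected offspring if breeding at age x = l(x) × F(x):
  age 3: 0.46 × 60 = 27.600
  age 4: 0.22 × 120 = 26.400
  age 5: 0.14 × 197 = 27.580
  age 6: 0.10 × 300 = 30.000
Maximum at age 6 (30.000).

6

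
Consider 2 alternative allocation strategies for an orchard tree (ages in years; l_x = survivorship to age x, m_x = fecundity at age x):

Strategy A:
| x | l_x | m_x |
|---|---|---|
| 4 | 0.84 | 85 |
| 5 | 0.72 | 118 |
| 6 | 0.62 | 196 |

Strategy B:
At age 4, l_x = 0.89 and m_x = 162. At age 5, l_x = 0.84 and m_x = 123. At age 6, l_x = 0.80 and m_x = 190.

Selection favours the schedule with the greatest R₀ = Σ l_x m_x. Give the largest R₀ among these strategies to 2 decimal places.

Strategy A: R₀ = 0.84×85 + 0.72×118 + 0.62×196 = 277.8800
Strategy B: R₀ = 0.89×162 + 0.84×123 + 0.80×190 = 399.5000
Highest R₀: strategy B with 399.5000.

399.50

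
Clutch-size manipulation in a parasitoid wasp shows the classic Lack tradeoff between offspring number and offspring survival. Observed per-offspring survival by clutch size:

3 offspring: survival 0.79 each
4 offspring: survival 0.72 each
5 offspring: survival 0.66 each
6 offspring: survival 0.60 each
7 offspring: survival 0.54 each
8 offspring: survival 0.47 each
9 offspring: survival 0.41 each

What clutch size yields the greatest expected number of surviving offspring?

Expected surviving offspring = c × s(c):
  c=3: 3 × 0.79 = 2.370
  c=4: 4 × 0.72 = 2.880
  c=5: 5 × 0.66 = 3.300
  c=6: 6 × 0.60 = 3.600
  c=7: 7 × 0.54 = 3.780
  c=8: 8 × 0.47 = 3.760
  c=9: 9 × 0.41 = 3.690
Maximum at c = 7 (3.780 surviving offspring).

7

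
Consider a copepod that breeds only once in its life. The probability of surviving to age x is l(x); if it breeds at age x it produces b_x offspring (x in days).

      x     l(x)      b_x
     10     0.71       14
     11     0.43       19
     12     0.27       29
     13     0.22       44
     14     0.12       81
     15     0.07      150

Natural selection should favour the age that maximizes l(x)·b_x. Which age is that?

15

Expected offspring if breeding at age x = l(x) × b_x:
  age 10: 0.71 × 14 = 9.940
  age 11: 0.43 × 19 = 8.170
  age 12: 0.27 × 29 = 7.830
  age 13: 0.22 × 44 = 9.680
  age 14: 0.12 × 81 = 9.720
  age 15: 0.07 × 150 = 10.500
Maximum at age 15 (10.500).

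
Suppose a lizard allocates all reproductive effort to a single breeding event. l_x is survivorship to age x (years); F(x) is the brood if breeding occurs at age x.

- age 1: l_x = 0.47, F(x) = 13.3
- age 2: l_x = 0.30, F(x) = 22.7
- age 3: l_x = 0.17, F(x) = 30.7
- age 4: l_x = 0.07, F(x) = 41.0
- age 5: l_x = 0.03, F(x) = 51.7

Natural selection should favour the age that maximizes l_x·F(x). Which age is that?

2

Expected offspring if breeding at age x = l_x × F(x):
  age 1: 0.47 × 13.3 = 6.251
  age 2: 0.30 × 22.7 = 6.810
  age 3: 0.17 × 30.7 = 5.219
  age 4: 0.07 × 41.0 = 2.870
  age 5: 0.03 × 51.7 = 1.551
Maximum at age 2 (6.810).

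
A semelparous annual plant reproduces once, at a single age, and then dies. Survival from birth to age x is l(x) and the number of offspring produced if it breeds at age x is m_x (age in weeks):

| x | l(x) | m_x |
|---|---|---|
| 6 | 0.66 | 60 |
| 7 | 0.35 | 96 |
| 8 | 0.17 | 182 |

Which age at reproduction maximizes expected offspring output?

6

Expected offspring if breeding at age x = l(x) × m_x:
  age 6: 0.66 × 60 = 39.600
  age 7: 0.35 × 96 = 33.600
  age 8: 0.17 × 182 = 30.940
Maximum at age 6 (39.600).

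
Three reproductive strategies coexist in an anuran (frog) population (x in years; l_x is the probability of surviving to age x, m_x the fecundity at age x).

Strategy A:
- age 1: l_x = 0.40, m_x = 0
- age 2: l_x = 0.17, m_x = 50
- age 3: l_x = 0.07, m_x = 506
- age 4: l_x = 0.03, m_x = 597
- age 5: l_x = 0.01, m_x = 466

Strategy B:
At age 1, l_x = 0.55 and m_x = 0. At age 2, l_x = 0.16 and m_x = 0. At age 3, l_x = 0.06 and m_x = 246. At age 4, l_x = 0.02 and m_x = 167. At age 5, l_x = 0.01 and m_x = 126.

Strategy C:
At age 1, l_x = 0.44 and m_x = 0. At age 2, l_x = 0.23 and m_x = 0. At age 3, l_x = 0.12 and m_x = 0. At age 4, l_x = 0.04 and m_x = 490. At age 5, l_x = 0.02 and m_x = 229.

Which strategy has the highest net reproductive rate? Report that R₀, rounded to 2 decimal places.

66.49

Strategy A: R₀ = 0.40×0 + 0.17×50 + 0.07×506 + 0.03×597 + 0.01×466 = 66.4900
Strategy B: R₀ = 0.55×0 + 0.16×0 + 0.06×246 + 0.02×167 + 0.01×126 = 19.3600
Strategy C: R₀ = 0.44×0 + 0.23×0 + 0.12×0 + 0.04×490 + 0.02×229 = 24.1800
Highest R₀: strategy A with 66.4900.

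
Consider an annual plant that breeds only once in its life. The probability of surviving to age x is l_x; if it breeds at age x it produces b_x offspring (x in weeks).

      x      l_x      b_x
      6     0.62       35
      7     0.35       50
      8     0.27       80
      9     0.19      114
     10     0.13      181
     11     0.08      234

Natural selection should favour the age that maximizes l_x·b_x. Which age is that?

Expected offspring if breeding at age x = l_x × b_x:
  age 6: 0.62 × 35 = 21.700
  age 7: 0.35 × 50 = 17.500
  age 8: 0.27 × 80 = 21.600
  age 9: 0.19 × 114 = 21.660
  age 10: 0.13 × 181 = 23.530
  age 11: 0.08 × 234 = 18.720
Maximum at age 10 (23.530).

10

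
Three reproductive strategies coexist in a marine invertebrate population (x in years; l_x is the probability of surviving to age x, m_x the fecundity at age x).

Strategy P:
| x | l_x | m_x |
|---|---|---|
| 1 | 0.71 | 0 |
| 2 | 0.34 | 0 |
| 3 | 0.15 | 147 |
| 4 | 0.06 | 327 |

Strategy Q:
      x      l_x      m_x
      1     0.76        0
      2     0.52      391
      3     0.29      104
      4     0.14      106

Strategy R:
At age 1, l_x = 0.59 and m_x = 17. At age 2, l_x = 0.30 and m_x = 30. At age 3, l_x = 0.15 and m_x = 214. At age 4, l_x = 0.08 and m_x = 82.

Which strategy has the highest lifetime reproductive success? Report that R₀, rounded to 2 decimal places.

248.32

Strategy P: R₀ = 0.71×0 + 0.34×0 + 0.15×147 + 0.06×327 = 41.6700
Strategy Q: R₀ = 0.76×0 + 0.52×391 + 0.29×104 + 0.14×106 = 248.3200
Strategy R: R₀ = 0.59×17 + 0.30×30 + 0.15×214 + 0.08×82 = 57.6900
Highest R₀: strategy Q with 248.3200.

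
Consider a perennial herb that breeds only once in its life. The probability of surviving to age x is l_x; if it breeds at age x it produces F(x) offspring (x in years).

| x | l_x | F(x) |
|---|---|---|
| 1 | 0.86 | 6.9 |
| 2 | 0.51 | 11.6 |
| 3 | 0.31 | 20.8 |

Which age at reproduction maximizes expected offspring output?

Expected offspring if breeding at age x = l_x × F(x):
  age 1: 0.86 × 6.9 = 5.934
  age 2: 0.51 × 11.6 = 5.916
  age 3: 0.31 × 20.8 = 6.448
Maximum at age 3 (6.448).

3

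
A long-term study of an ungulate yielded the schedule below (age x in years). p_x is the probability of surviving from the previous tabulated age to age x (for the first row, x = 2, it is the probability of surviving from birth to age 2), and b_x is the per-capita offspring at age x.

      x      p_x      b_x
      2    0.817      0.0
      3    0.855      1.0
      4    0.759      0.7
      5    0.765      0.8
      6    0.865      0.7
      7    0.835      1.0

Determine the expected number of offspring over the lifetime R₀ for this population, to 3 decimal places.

Survivorship from birth: l_x = p_2·p_3·…·p_x.
  l_2 = 0.81700
  l_3 = 0.69853
  l_4 = 0.53019
  l_5 = 0.40559
  l_6 = 0.35084
  l_7 = 0.29295
R₀ = Σ l_x b_x:
  age 2: 0.81700 × 0.0 = 0.0000
  age 3: 0.69853 × 1.0 = 0.6985
  age 4: 0.53019 × 0.7 = 0.3711
  age 5: 0.40559 × 0.8 = 0.3245
  age 6: 0.35084 × 0.7 = 0.2456
  age 7: 0.29295 × 1.0 = 0.2929
R₀ = 0.0000 + 0.6985 + 0.3711 + 0.3245 + 0.2456 + 0.2929 = 1.9327

1.933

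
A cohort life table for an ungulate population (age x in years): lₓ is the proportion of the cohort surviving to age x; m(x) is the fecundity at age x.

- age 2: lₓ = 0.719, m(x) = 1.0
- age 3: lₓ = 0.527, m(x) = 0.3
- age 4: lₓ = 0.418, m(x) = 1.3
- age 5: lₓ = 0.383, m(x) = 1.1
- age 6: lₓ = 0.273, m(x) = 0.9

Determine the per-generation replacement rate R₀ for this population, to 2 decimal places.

R₀ = Σ lₓ m(x):
  age 2: 0.719 × 1.0 = 0.7190
  age 3: 0.527 × 0.3 = 0.1581
  age 4: 0.418 × 1.3 = 0.5434
  age 5: 0.383 × 1.1 = 0.4213
  age 6: 0.273 × 0.9 = 0.2457
R₀ = 0.7190 + 0.1581 + 0.5434 + 0.4213 + 0.2457 = 2.0875

2.09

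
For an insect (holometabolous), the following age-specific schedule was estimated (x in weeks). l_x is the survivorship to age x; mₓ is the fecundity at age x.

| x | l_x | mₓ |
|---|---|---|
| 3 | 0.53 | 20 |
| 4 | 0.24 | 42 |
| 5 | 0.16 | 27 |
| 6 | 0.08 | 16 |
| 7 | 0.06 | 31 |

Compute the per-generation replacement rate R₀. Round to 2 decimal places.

R₀ = Σ l_x mₓ:
  age 3: 0.53 × 20 = 10.6000
  age 4: 0.24 × 42 = 10.0800
  age 5: 0.16 × 27 = 4.3200
  age 6: 0.08 × 16 = 1.2800
  age 7: 0.06 × 31 = 1.8600
R₀ = 10.6000 + 10.0800 + 4.3200 + 1.2800 + 1.8600 = 28.1400

28.14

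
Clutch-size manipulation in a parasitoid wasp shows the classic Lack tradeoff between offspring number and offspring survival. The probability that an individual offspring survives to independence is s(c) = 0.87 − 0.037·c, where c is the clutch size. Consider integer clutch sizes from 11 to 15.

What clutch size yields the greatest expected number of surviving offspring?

Expected surviving offspring = c × s(c):
  c=11: 11 × 0.463 = 5.093
  c=12: 12 × 0.426 = 5.112
  c=13: 13 × 0.389 = 5.057
  c=14: 14 × 0.352 = 4.928
  c=15: 15 × 0.315 = 4.725
Maximum at c = 12 (5.112 surviving offspring).

12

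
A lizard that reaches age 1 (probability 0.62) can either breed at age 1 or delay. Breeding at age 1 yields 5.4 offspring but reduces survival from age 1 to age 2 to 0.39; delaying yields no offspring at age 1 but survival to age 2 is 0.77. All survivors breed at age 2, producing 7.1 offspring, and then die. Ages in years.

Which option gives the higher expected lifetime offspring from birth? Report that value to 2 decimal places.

5.06

breed at age 1: R₀ = 0.62 × (5.4 + 0.39 × 7.1) = 0.62 × 8.1690 = 5.0648
delay to age 2: R₀ = 0.62 × (0.77 × 7.1) = 0.62 × 5.4670 = 3.3895
Higher: breed at age 1 (5.0648).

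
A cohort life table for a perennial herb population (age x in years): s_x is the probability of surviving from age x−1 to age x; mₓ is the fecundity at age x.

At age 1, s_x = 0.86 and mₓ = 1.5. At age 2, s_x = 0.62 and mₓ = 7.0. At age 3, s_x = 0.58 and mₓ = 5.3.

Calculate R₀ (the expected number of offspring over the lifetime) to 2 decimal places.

Survivorship from birth: l_x = s_1·s_2·…·s_x.
  l_1 = 0.86000
  l_2 = 0.53320
  l_3 = 0.30926
R₀ = Σ l_x mₓ:
  age 1: 0.86000 × 1.5 = 1.2900
  age 2: 0.53320 × 7.0 = 3.7324
  age 3: 0.30926 × 5.3 = 1.6391
R₀ = 1.2900 + 3.7324 + 1.6391 = 6.6615

6.66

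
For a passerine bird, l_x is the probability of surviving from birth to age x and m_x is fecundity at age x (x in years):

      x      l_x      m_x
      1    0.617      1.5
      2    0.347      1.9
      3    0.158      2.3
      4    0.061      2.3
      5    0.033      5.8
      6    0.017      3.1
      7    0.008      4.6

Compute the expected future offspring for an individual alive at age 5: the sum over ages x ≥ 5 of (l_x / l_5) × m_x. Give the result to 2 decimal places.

l_5 = 0.033. Conditional survival from age 5 to x is l_x / l_5.
  x=5: (0.033/0.033) × 5.8 = 5.8000
  x=6: (0.017/0.033) × 3.1 = 1.5970
  x=7: (0.008/0.033) × 4.6 = 1.1152
Sum = 5.8000 + 1.5970 + 1.1152 = 8.5121

8.51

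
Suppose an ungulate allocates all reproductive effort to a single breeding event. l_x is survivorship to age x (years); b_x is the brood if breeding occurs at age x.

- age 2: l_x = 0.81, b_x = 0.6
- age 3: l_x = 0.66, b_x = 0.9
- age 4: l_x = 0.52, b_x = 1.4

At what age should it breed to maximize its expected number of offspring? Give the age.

Expected offspring if breeding at age x = l_x × b_x:
  age 2: 0.81 × 0.6 = 0.486
  age 3: 0.66 × 0.9 = 0.594
  age 4: 0.52 × 1.4 = 0.728
Maximum at age 4 (0.728).

4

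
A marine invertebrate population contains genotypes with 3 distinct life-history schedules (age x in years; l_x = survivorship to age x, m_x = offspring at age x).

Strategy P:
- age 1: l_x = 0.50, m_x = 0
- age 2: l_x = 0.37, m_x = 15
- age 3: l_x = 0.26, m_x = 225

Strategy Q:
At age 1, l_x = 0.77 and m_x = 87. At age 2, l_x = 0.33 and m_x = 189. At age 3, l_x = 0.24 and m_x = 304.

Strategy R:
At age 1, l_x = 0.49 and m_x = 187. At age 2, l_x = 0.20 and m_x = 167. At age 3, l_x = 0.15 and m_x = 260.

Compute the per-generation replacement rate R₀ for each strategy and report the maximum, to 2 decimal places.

Strategy P: R₀ = 0.50×0 + 0.37×15 + 0.26×225 = 64.0500
Strategy Q: R₀ = 0.77×87 + 0.33×189 + 0.24×304 = 202.3200
Strategy R: R₀ = 0.49×187 + 0.20×167 + 0.15×260 = 164.0300
Highest R₀: strategy Q with 202.3200.

202.32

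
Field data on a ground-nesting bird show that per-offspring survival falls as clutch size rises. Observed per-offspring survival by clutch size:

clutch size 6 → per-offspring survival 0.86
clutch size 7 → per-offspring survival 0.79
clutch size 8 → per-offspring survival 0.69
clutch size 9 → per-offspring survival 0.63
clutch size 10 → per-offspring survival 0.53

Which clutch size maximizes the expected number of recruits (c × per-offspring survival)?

9

Expected recruits = c × s(c):
  c=6: 6 × 0.86 = 5.160
  c=7: 7 × 0.79 = 5.530
  c=8: 8 × 0.69 = 5.520
  c=9: 9 × 0.63 = 5.670
  c=10: 10 × 0.53 = 5.300
Maximum at c = 9 (5.670 recruits).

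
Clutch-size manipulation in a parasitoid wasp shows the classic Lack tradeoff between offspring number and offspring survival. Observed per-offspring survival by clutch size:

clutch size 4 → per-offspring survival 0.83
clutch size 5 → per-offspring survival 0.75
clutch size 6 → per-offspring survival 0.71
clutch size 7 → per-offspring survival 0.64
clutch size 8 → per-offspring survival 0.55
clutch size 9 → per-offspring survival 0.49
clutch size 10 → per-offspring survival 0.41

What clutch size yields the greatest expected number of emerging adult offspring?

7

Expected emerging adult offspring = c × s(c):
  c=4: 4 × 0.83 = 3.320
  c=5: 5 × 0.75 = 3.750
  c=6: 6 × 0.71 = 4.260
  c=7: 7 × 0.64 = 4.480
  c=8: 8 × 0.55 = 4.400
  c=9: 9 × 0.49 = 4.410
  c=10: 10 × 0.41 = 4.100
Maximum at c = 7 (4.480 emerging adult offspring).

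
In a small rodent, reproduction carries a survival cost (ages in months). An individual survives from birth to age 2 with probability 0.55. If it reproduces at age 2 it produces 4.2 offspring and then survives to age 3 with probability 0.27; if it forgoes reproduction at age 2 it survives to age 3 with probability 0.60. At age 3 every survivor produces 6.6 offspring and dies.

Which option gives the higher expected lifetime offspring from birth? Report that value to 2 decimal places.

3.29

breed at age 2: R₀ = 0.55 × (4.2 + 0.27 × 6.6) = 0.55 × 5.9820 = 3.2901
delay to age 3: R₀ = 0.55 × (0.60 × 6.6) = 0.55 × 3.9600 = 2.1780
Higher: breed at age 2 (3.2901).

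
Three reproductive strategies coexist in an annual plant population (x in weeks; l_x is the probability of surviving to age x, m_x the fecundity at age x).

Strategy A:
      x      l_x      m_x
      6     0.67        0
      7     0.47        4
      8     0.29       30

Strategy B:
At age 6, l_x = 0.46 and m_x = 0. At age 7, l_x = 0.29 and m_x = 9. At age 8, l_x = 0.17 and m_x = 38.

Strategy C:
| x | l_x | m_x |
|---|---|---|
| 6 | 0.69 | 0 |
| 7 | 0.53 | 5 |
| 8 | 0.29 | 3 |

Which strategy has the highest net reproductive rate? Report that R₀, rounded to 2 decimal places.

10.58

Strategy A: R₀ = 0.67×0 + 0.47×4 + 0.29×30 = 10.5800
Strategy B: R₀ = 0.46×0 + 0.29×9 + 0.17×38 = 9.0700
Strategy C: R₀ = 0.69×0 + 0.53×5 + 0.29×3 = 3.5200
Highest R₀: strategy A with 10.5800.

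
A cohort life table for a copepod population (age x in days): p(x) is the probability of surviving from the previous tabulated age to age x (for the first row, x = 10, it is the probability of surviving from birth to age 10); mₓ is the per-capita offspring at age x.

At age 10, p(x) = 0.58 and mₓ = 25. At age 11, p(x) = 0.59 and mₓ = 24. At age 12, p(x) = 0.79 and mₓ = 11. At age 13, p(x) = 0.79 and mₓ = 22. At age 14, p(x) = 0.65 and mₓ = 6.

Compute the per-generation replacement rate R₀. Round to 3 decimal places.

Survivorship from birth: l_x = p_10·p_11·…·p_x.
  l_10 = 0.58000
  l_11 = 0.34220
  l_12 = 0.27034
  l_13 = 0.21357
  l_14 = 0.13882
R₀ = Σ l_x mₓ:
  age 10: 0.58000 × 25 = 14.5000
  age 11: 0.34220 × 24 = 8.2128
  age 12: 0.27034 × 11 = 2.9737
  age 13: 0.21357 × 22 = 4.6985
  age 14: 0.13882 × 6 = 0.8329
R₀ = 14.5000 + 8.2128 + 2.9737 + 4.6985 + 0.8329 = 31.2180

31.218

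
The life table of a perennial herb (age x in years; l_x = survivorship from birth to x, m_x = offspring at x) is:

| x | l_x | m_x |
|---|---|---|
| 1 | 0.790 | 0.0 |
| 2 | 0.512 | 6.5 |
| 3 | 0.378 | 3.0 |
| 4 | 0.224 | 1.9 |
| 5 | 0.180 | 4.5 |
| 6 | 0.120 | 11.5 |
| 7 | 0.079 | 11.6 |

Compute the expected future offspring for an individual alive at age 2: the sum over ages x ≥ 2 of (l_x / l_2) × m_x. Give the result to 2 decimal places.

15.61

l_2 = 0.512. Conditional survival from age 2 to x is l_x / l_2.
  x=2: (0.512/0.512) × 6.5 = 6.5000
  x=3: (0.378/0.512) × 3.0 = 2.2148
  x=4: (0.224/0.512) × 1.9 = 0.8312
  x=5: (0.180/0.512) × 4.5 = 1.5820
  x=6: (0.120/0.512) × 11.5 = 2.6953
  x=7: (0.079/0.512) × 11.6 = 1.7898
Sum = 6.5000 + 2.2148 + 0.8312 + 1.5820 + 2.6953 + 1.7898 = 15.6133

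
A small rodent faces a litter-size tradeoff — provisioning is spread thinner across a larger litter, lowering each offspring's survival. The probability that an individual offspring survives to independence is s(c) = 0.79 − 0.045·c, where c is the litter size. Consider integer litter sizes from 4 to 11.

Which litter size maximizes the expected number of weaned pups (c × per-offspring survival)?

Expected weaned pups = c × s(c):
  c=4: 4 × 0.610 = 2.440
  c=5: 5 × 0.565 = 2.825
  c=6: 6 × 0.520 = 3.120
  c=7: 7 × 0.475 = 3.325
  c=8: 8 × 0.430 = 3.440
  c=9: 9 × 0.385 = 3.465
  c=10: 10 × 0.340 = 3.400
  c=11: 11 × 0.295 = 3.245
Maximum at c = 9 (3.465 weaned pups).

9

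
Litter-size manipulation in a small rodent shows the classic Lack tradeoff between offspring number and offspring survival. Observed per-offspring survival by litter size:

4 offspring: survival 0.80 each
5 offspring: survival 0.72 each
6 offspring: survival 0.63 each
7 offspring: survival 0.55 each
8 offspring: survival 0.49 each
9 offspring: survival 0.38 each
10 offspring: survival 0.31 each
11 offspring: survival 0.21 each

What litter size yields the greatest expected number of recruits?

8

Expected recruits = c × s(c):
  c=4: 4 × 0.80 = 3.200
  c=5: 5 × 0.72 = 3.600
  c=6: 6 × 0.63 = 3.780
  c=7: 7 × 0.55 = 3.850
  c=8: 8 × 0.49 = 3.920
  c=9: 9 × 0.38 = 3.420
  c=10: 10 × 0.31 = 3.100
  c=11: 11 × 0.21 = 2.310
Maximum at c = 8 (3.920 recruits).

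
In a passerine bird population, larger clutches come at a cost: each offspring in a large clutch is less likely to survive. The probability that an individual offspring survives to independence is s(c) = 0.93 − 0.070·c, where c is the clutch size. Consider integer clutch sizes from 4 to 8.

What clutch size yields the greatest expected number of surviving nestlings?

Expected surviving nestlings = c × s(c):
  c=4: 4 × 0.650 = 2.600
  c=5: 5 × 0.580 = 2.900
  c=6: 6 × 0.510 = 3.060
  c=7: 7 × 0.440 = 3.080
  c=8: 8 × 0.370 = 2.960
Maximum at c = 7 (3.080 surviving nestlings).

7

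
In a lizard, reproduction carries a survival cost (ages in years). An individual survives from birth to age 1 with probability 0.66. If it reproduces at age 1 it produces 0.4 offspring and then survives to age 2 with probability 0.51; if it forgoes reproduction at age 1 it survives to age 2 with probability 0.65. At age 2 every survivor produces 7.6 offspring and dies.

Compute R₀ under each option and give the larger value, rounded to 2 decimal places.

3.26

breed at age 1: R₀ = 0.66 × (0.4 + 0.51 × 7.6) = 0.66 × 4.2760 = 2.8222
delay to age 2: R₀ = 0.66 × (0.65 × 7.6) = 0.66 × 4.9400 = 3.2604
Higher: delay to age 2 (3.2604).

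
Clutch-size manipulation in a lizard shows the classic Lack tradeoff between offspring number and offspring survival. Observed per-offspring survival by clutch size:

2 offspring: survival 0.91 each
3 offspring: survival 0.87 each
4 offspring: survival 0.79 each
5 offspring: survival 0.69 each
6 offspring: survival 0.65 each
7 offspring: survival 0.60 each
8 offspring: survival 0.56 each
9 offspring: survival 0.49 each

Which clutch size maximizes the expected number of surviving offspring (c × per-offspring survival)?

Expected surviving offspring = c × s(c):
  c=2: 2 × 0.91 = 1.820
  c=3: 3 × 0.87 = 2.610
  c=4: 4 × 0.79 = 3.160
  c=5: 5 × 0.69 = 3.450
  c=6: 6 × 0.65 = 3.900
  c=7: 7 × 0.60 = 4.200
  c=8: 8 × 0.56 = 4.480
  c=9: 9 × 0.49 = 4.410
Maximum at c = 8 (4.480 surviving offspring).

8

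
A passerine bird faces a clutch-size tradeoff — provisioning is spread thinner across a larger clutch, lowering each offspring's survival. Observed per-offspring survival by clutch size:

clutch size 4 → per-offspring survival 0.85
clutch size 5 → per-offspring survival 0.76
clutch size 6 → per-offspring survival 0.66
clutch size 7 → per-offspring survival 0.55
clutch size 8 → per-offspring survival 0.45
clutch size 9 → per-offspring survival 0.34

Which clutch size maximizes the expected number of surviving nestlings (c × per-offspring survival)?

Expected surviving nestlings = c × s(c):
  c=4: 4 × 0.85 = 3.400
  c=5: 5 × 0.76 = 3.800
  c=6: 6 × 0.66 = 3.960
  c=7: 7 × 0.55 = 3.850
  c=8: 8 × 0.45 = 3.600
  c=9: 9 × 0.34 = 3.060
Maximum at c = 6 (3.960 surviving nestlings).

6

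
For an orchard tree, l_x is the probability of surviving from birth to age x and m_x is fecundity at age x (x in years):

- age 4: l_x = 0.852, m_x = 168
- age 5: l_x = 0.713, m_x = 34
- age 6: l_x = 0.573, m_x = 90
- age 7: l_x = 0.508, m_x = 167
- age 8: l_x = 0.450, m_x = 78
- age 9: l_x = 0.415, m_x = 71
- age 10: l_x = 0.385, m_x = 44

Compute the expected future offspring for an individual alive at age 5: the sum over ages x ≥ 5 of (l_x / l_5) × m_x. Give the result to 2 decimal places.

339.63

l_5 = 0.713. Conditional survival from age 5 to x is l_x / l_5.
  x=5: (0.713/0.713) × 34 = 34.0000
  x=6: (0.573/0.713) × 90 = 72.3282
  x=7: (0.508/0.713) × 167 = 118.9846
  x=8: (0.450/0.713) × 78 = 49.2286
  x=9: (0.415/0.713) × 71 = 41.3254
  x=10: (0.385/0.713) × 44 = 23.7588
Sum = 34.0000 + 72.3282 + 118.9846 + 49.2286 + 41.3254 + 23.7588 = 339.6255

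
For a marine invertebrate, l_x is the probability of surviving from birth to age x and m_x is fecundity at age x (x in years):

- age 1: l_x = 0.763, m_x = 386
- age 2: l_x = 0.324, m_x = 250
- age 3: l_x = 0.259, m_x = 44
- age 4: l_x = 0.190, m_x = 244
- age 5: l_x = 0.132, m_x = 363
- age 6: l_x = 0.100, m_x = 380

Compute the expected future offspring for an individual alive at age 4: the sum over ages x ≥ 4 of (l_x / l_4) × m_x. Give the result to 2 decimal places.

l_4 = 0.190. Conditional survival from age 4 to x is l_x / l_4.
  x=4: (0.190/0.190) × 244 = 244.0000
  x=5: (0.132/0.190) × 363 = 252.1895
  x=6: (0.100/0.190) × 380 = 200.0000
Sum = 244.0000 + 252.1895 + 200.0000 = 696.1895

696.19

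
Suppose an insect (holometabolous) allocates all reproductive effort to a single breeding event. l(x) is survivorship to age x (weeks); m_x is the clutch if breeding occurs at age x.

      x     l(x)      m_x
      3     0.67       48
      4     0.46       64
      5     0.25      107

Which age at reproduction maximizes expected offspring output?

3

Expected offspring if breeding at age x = l(x) × m_x:
  age 3: 0.67 × 48 = 32.160
  age 4: 0.46 × 64 = 29.440
  age 5: 0.25 × 107 = 26.750
Maximum at age 3 (32.160).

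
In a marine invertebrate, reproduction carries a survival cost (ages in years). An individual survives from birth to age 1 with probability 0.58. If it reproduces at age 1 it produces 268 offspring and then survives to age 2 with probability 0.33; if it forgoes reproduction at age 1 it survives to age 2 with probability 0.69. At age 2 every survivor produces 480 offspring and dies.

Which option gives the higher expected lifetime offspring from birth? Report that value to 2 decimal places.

breed at age 1: R₀ = 0.58 × (268 + 0.33 × 480) = 0.58 × 426.4000 = 247.3120
delay to age 2: R₀ = 0.58 × (0.69 × 480) = 0.58 × 331.2000 = 192.0960
Higher: breed at age 1 (247.3120).

247.31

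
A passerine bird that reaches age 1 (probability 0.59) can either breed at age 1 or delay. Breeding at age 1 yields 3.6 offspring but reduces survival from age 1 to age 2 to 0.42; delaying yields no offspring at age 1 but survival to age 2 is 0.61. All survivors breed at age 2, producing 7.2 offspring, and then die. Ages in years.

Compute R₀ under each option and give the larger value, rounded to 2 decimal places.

3.91

breed at age 1: R₀ = 0.59 × (3.6 + 0.42 × 7.2) = 0.59 × 6.6240 = 3.9082
delay to age 2: R₀ = 0.59 × (0.61 × 7.2) = 0.59 × 4.3920 = 2.5913
Higher: breed at age 1 (3.9082).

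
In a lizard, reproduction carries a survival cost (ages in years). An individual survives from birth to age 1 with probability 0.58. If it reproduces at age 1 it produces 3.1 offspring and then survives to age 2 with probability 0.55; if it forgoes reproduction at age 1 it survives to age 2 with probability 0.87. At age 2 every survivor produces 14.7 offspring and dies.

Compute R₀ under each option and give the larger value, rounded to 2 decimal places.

breed at age 1: R₀ = 0.58 × (3.1 + 0.55 × 14.7) = 0.58 × 11.1850 = 6.4873
delay to age 2: R₀ = 0.58 × (0.87 × 14.7) = 0.58 × 12.7890 = 7.4176
Higher: delay to age 2 (7.4176).

7.42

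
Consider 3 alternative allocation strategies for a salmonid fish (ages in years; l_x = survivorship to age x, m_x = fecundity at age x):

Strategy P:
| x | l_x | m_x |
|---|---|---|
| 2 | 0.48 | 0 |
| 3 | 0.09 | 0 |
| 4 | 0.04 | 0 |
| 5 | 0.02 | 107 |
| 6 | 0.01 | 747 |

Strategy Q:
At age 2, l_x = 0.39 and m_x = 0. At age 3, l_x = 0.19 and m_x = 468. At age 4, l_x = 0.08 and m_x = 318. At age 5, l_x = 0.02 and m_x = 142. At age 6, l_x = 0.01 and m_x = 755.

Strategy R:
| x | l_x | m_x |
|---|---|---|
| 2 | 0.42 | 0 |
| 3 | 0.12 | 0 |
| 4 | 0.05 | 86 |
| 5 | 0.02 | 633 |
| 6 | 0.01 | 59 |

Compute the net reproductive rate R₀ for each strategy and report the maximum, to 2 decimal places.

124.75

Strategy P: R₀ = 0.48×0 + 0.09×0 + 0.04×0 + 0.02×107 + 0.01×747 = 9.6100
Strategy Q: R₀ = 0.39×0 + 0.19×468 + 0.08×318 + 0.02×142 + 0.01×755 = 124.7500
Strategy R: R₀ = 0.42×0 + 0.12×0 + 0.05×86 + 0.02×633 + 0.01×59 = 17.5500
Highest R₀: strategy Q with 124.7500.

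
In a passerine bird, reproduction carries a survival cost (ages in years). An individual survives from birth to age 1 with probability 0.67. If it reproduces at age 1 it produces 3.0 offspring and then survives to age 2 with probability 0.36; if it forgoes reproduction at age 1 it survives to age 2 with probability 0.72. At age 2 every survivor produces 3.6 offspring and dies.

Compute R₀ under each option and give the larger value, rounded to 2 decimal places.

2.88

breed at age 1: R₀ = 0.67 × (3.0 + 0.36 × 3.6) = 0.67 × 4.2960 = 2.8783
delay to age 2: R₀ = 0.67 × (0.72 × 3.6) = 0.67 × 2.5920 = 1.7366
Higher: breed at age 1 (2.8783).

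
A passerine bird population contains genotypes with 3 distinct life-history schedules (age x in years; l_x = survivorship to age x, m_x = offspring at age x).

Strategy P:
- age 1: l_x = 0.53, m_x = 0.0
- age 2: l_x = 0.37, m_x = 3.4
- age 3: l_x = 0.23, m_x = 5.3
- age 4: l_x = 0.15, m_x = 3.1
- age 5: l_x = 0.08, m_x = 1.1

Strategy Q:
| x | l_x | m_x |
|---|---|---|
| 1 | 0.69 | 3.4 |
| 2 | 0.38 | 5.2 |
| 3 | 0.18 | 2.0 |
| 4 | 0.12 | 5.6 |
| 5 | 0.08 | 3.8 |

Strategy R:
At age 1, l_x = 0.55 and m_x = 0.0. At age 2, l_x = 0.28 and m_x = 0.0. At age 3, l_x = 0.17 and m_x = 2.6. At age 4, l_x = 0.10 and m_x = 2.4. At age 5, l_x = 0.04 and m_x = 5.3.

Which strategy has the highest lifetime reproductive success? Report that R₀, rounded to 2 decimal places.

Strategy P: R₀ = 0.53×0.0 + 0.37×3.4 + 0.23×5.3 + 0.15×3.1 + 0.08×1.1 = 3.0300
Strategy Q: R₀ = 0.69×3.4 + 0.38×5.2 + 0.18×2.0 + 0.12×5.6 + 0.08×3.8 = 5.6580
Strategy R: R₀ = 0.55×0.0 + 0.28×0.0 + 0.17×2.6 + 0.10×2.4 + 0.04×5.3 = 0.8940
Highest R₀: strategy Q with 5.6580.

5.66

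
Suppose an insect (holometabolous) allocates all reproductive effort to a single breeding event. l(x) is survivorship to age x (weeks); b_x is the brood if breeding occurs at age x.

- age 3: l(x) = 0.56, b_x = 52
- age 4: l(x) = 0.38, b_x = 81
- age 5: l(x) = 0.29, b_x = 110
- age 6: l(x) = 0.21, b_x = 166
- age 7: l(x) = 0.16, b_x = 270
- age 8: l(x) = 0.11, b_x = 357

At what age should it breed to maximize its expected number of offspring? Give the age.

7

Expected offspring if breeding at age x = l(x) × b_x:
  age 3: 0.56 × 52 = 29.120
  age 4: 0.38 × 81 = 30.780
  age 5: 0.29 × 110 = 31.900
  age 6: 0.21 × 166 = 34.860
  age 7: 0.16 × 270 = 43.200
  age 8: 0.11 × 357 = 39.270
Maximum at age 7 (43.200).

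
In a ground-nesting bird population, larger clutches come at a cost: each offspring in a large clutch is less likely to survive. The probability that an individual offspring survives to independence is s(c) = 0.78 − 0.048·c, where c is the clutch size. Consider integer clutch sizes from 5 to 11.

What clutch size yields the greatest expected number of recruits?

Expected recruits = c × s(c):
  c=5: 5 × 0.540 = 2.700
  c=6: 6 × 0.492 = 2.952
  c=7: 7 × 0.444 = 3.108
  c=8: 8 × 0.396 = 3.168
  c=9: 9 × 0.348 = 3.132
  c=10: 10 × 0.300 = 3.000
  c=11: 11 × 0.252 = 2.772
Maximum at c = 8 (3.168 recruits).

8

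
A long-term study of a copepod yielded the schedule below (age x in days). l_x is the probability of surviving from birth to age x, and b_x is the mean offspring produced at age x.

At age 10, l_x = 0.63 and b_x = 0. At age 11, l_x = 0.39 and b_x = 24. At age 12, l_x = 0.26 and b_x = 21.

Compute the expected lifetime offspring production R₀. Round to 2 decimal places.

R₀ = Σ l_x b_x:
  age 10: 0.63 × 0 = 0.0000
  age 11: 0.39 × 24 = 9.3600
  age 12: 0.26 × 21 = 5.4600
R₀ = 0.0000 + 9.3600 + 5.4600 = 14.8200

14.82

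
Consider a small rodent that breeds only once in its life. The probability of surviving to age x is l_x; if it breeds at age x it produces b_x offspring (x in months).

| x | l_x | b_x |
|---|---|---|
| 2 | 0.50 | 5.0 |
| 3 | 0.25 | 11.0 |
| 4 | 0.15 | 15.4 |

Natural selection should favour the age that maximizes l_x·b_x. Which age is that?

3

Expected offspring if breeding at age x = l_x × b_x:
  age 2: 0.50 × 5.0 = 2.500
  age 3: 0.25 × 11.0 = 2.750
  age 4: 0.15 × 15.4 = 2.310
Maximum at age 3 (2.750).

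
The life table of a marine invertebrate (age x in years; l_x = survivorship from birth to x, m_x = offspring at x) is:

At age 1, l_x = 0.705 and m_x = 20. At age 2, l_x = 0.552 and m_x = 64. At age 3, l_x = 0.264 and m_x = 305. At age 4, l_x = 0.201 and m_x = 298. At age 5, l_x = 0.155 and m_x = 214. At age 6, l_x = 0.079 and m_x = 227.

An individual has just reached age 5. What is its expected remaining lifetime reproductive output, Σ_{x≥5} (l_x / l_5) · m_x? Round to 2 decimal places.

l_5 = 0.155. Conditional survival from age 5 to x is l_x / l_5.
  x=5: (0.155/0.155) × 214 = 214.0000
  x=6: (0.079/0.155) × 227 = 115.6968
Sum = 214.0000 + 115.6968 = 329.6968

329.70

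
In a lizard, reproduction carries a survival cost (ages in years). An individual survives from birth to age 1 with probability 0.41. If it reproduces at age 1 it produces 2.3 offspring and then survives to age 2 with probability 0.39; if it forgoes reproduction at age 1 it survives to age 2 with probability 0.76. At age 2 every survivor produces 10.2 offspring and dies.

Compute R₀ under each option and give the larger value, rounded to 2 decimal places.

breed at age 1: R₀ = 0.41 × (2.3 + 0.39 × 10.2) = 0.41 × 6.2780 = 2.5740
delay to age 2: R₀ = 0.41 × (0.76 × 10.2) = 0.41 × 7.7520 = 3.1783
Higher: delay to age 2 (3.1783).

3.18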